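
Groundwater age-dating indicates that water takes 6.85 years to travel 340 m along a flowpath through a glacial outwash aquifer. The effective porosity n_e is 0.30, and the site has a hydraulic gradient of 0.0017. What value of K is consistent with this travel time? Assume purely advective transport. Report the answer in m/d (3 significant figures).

t = 6.85 years = 2500 d
v = L / t = 340 / 2500 = 0.1360 m/d
K = v · n / i = 0.1360 × 0.30 / 0.0017 = 24.0 m/d

24.0 m/d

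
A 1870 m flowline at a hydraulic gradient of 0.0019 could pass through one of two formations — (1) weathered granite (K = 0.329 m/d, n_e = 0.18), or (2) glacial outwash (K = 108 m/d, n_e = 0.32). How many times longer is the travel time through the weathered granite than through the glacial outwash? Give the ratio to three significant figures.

Unit 1 (weathered granite): v = 0.329×0.0019/0.18 = 0.003473 m/d, t = 1870/0.003473 = 538500 d
Unit 2 (glacial outwash): v = 108×0.0019/0.32 = 0.6413 m/d, t = 1870/0.6413 = 2916 d
t(weathered granite) / t(glacial outwash) = 538500/2916 = 185

185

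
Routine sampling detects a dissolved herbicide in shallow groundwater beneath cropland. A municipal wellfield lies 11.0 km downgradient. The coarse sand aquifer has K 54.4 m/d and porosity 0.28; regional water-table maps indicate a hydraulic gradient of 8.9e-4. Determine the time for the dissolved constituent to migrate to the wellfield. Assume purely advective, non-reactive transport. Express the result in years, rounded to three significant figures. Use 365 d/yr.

Specific discharge q = 54.4 × 8.9e-4 = 0.04842 m/d
v = Ki/n = 54.4·8.9e-4/0.28 = 0.1729 m/d
L = 11.0 km = 11000 m
t = L / v = 11000 / 0.1729 = 63620 d
   = 63620 / 365 = 174 yr

174 years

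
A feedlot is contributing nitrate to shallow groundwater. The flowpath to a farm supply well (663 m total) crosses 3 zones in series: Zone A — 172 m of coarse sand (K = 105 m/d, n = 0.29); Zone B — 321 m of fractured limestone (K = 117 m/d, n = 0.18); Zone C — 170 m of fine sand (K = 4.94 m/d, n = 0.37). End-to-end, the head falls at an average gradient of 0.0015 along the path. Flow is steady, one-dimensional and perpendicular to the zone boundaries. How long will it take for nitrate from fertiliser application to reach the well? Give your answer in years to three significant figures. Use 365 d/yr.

Steady 1-D flow in series ⇒ the Darcy flux q is identical in every zone and the zone head losses add (resistances L/K in series).
Σ(L/K) = 172/105 + 321/117 + 170/4.94 = 1.638 + 2.744 + 34.41 = 38.79 d
K_eq = L_total / Σ(L/K) = 663 / 38.79 = 17.09 m/d
q = K_eq · i = 17.09 × 0.0015 = 0.02563 m/d (same in every zone)
Zone A: v = q/n = 0.02563/0.29 = 0.08840 m/d → t_A = 172/0.08840 = 1946 d
Zone B: v = q/n = 0.02563/0.18 = 0.1424 m/d → t_B = 321/0.1424 = 2254 d
Zone C: v = q/n = 0.02563/0.37 = 0.06928 m/d → t_C = 170/0.06928 = 2454 d
Total t = 1946 + 2254 + 2454 = 6653 d
   = 6653 / 365 = 18.2 yr

18.2 years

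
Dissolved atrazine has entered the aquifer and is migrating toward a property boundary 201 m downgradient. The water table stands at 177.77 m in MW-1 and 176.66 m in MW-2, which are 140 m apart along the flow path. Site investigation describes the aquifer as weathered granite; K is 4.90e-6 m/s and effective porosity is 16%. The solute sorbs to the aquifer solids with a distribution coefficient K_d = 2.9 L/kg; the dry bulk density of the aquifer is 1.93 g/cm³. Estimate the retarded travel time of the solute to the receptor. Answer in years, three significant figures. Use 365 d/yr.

Hydraulic gradient i = (177.77 − 176.66) / 140 = 1.11 / 140 = 0.007929
K = 4.90e-6 m/s × 86400 s/d = 0.4234 m/d
Darcy flux q = K·i = 0.4234 × 0.007929 = 0.003357 m/d
Seepage velocity v = q / n = 0.003357 / 0.16 = 0.02098 m/d
Retardation R = 1 + ρ_b·K_d/n = 1 + 1.93×2.9/0.16 = 35.98
Contaminant velocity v_c = v/R = 0.02098/35.98 = 5.831e-4 m/d
t = L/v_c = 201/5.831e-4 = 344700 d
   = 344700/365 = 944 yr

944 years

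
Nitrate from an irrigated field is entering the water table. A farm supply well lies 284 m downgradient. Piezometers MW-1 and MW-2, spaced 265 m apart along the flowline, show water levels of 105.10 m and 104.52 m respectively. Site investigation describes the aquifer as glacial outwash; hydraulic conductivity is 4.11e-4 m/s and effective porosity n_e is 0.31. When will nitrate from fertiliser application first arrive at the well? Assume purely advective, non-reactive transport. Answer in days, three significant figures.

Hydraulic gradient i = (105.10 − 104.52) / 265 = 0.58 / 265 = 0.002189
K = 4.11e-4 m/s × 86400 s/d = 35.51 m/d
Specific discharge q = 35.51 × 0.002189 = 0.07772 m/d
Average linear velocity = 0.07772 / 0.31 = 0.2507 m/d
t = L / v = 284 / 0.2507 = 1133 d

1130 days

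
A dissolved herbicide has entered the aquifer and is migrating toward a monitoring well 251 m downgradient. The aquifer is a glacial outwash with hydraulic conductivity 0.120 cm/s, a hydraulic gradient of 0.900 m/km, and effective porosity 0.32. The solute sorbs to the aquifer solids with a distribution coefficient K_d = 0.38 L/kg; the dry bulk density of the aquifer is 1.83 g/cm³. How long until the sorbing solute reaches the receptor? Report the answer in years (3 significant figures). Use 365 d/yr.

7.48 years

K = 0.120 cm/s × 864 = 103.7 m/d
q = Ki = 103.7 × 9.0e-4 = 0.09331 m/d
v = Ki/n = 103.7·9.0e-4/0.32 = 0.2916 m/d
Retardation R = 1 + ρ_b·K_d/n = 1 + 1.83×0.38/0.32 = 3.173
Contaminant velocity v_c = v/R = 0.2916/3.173 = 0.09190 m/d
t = L/v_c = 251/0.09190 = 2731 d
   = 2731/365 = 7.48 yr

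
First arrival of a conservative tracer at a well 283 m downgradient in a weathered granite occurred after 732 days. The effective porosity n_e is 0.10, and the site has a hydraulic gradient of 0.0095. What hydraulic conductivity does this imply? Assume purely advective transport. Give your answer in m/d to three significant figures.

v = L / t = 283 / 732 = 0.3866 m/d
K = v · n / i = 0.3866 × 0.10 / 0.0095 = 4.07 m/d

4.07 m/d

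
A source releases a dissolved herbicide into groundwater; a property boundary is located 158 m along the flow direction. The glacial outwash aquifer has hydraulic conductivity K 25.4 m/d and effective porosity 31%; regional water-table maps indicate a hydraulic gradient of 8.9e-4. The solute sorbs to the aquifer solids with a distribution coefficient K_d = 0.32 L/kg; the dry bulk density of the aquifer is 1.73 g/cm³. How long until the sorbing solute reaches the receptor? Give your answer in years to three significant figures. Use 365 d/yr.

q = Ki = 25.4 × 8.9e-4 = 0.02261 m/d
v_s = q/n_e = 0.02261/0.31 = 0.07292 m/d
Retardation R = 1 + ρ_b·K_d/n = 1 + 1.73×0.32/0.31 = 2.786
Contaminant velocity v_c = v/R = 0.07292/2.786 = 0.02618 m/d
t = L/v_c = 158/0.02618 = 6036 d
   = 6036/365 = 16.5 yr

16.5 years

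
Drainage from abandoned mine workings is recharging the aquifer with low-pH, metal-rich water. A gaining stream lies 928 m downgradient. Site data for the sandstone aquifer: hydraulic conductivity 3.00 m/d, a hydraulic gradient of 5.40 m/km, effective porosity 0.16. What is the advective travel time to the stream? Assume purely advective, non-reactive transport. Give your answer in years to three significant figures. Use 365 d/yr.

q = Ki = 3.00 × 0.0054 = 0.01620 m/d
v_s = q/n_e = 0.01620/0.16 = 0.1012 m/d
t = L / v = 928 / 0.1012 = 9165 d
   = 9165 / 365 = 25.1 yr

25.1 years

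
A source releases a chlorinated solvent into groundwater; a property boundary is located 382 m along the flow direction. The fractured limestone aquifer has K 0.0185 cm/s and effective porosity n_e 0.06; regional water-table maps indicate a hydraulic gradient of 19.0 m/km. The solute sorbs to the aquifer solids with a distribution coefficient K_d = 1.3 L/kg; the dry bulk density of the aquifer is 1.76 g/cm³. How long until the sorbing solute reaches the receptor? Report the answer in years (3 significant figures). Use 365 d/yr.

K = 0.0185 cm/s × 864 = 15.98 m/d
Specific discharge q = 15.98 × 0.019 = 0.3037 m/d
Seepage velocity v = q / n = 0.3037 / 0.06 = 5.062 m/d
Retardation R = 1 + ρ_b·K_d/n = 1 + 1.76×1.3/0.06 = 39.13
Contaminant velocity v_c = v/R = 5.062/39.13 = 0.1293 m/d
t = L/v_c = 382/0.1293 = 2953 d
   = 2953/365 = 8.09 yr

8.09 years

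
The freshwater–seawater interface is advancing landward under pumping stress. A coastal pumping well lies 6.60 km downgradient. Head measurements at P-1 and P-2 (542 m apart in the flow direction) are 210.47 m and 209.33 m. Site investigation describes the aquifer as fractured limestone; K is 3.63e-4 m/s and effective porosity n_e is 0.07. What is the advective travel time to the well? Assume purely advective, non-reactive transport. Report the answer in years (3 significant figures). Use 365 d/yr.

19.2 years

Hydraulic gradient i = (210.47 − 209.33) / 542 = 1.14 / 542 = 0.002103
K = 3.63e-4 m/s × 86400 s/d = 31.36 m/d
Darcy flux q = K·i = 31.36 × 0.002103 = 0.06597 m/d
Average linear velocity = 0.06597 / 0.07 = 0.9424 m/d
L = 6.60 km = 6600 m
t = L / v = 6600 / 0.9424 = 7004 d
   = 7004 / 365 = 19.2 yr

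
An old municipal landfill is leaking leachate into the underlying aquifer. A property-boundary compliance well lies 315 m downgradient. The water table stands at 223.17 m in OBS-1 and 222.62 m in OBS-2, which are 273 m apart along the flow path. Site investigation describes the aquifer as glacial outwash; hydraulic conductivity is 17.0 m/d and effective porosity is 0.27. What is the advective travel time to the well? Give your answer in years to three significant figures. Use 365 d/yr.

6.80 years

Hydraulic gradient i = (223.17 − 222.62) / 273 = 0.55 / 273 = 0.002015
Specific discharge q = 17.0 × 0.002015 = 0.03425 m/d
Seepage velocity v = q / n = 0.03425 / 0.27 = 0.1268 m/d
t = L / v = 315 / 0.1268 = 2483 d
   = 2483 / 365 = 6.80 yr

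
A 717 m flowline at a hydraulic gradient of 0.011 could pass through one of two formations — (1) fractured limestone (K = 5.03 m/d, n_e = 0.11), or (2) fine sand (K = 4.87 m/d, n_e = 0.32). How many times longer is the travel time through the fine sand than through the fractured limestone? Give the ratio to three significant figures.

Unit 1 (fractured limestone): v = 5.03×0.011/0.11 = 0.5030 m/d, t = 717/0.5030 = 1425 d
Unit 2 (fine sand): v = 4.87×0.011/0.32 = 0.1674 m/d, t = 717/0.1674 = 4283 d
t(fine sand) / t(fractured limestone) = 4283/1425 = 3.00

3.00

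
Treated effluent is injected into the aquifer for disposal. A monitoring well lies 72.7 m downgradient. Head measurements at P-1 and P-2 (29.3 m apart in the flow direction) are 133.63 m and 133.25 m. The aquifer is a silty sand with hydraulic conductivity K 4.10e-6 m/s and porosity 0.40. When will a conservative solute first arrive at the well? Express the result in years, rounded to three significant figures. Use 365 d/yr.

Hydraulic gradient i = (133.63 − 133.25) / 29.3 = 0.38 / 29.3 = 0.01297
K = 4.10e-6 m/s × 86400 s/d = 0.3542 m/d
q = Ki = 0.3542 × 0.01297 = 0.004594 m/d
v = Ki/n = 0.3542·0.01297/0.40 = 0.01149 m/d
t = L / v = 72.7 / 0.01149 = 6330 d
   = 6330 / 365 = 17.3 yr

17.3 years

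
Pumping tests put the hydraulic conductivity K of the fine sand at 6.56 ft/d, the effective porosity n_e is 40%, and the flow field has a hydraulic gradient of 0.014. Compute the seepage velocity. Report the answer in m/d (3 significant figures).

0.0700 m/d

K = 6.56 ft/d × 0.3048 = 1.999 m/d
Specific discharge q = 1.999 × 0.014 = 0.02799 m/d
v_s = q/n_e = 0.02799/0.40 = 0.06998 m/d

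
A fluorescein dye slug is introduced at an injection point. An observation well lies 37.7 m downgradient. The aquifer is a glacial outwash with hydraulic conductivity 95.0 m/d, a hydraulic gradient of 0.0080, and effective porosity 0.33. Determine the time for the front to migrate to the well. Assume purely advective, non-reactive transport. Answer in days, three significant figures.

16.4 days

Specific discharge q = 95.0 × 0.0080 = 0.7600 m/d
Seepage velocity v = q / n = 0.7600 / 0.33 = 2.303 m/d
t = L / v = 37.7 / 2.303 = 16.37 d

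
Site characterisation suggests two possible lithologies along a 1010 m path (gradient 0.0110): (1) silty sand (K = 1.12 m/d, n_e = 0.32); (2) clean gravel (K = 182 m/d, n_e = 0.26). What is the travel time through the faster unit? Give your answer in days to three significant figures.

Unit 1 (silty sand): v = 1.12×0.011/0.32 = 0.03850 m/d, t = 1010/0.03850 = 26230 d
Unit 2 (clean gravel): v = 182×0.011/0.26 = 7.700 m/d, t = 1010/7.700 = 131.2 d
Faster unit: t = 131 d

131 days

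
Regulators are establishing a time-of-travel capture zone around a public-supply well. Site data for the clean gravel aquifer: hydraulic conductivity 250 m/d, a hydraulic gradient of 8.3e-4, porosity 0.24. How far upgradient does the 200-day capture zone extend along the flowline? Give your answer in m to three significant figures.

173 m

Darcy flux q = K·i = 250 × 8.3e-4 = 0.2075 m/d
v_s = q/n_e = 0.2075/0.24 = 0.8646 m/d
L = v × T = 0.8646 × 200 = 172.9 m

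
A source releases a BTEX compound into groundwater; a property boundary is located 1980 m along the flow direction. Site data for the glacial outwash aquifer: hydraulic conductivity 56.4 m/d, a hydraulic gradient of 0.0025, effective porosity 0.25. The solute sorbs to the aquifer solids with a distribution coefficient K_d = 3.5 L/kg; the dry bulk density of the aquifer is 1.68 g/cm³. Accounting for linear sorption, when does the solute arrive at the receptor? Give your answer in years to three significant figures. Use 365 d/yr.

Darcy flux q = K·i = 56.4 × 0.0025 = 0.1410 m/d
v_s = q/n_e = 0.1410/0.25 = 0.5640 m/d
Retardation R = 1 + ρ_b·K_d/n = 1 + 1.68×3.5/0.25 = 24.52
Contaminant velocity v_c = v/R = 0.5640/24.52 = 0.02300 m/d
t = L/v_c = 1980/0.02300 = 86080 d
   = 86080/365 = 236 yr

236 years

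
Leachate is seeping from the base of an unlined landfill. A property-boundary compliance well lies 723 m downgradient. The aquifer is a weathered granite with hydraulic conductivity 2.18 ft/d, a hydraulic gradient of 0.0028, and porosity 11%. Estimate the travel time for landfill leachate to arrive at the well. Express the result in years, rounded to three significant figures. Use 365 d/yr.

117 years

K = 2.18 ft/d × 0.3048 = 0.6645 m/d
Darcy flux q = K·i = 0.6645 × 0.0028 = 0.001860 m/d
v_s = q/n_e = 0.001860/0.11 = 0.01691 m/d
t = L / v = 723 / 0.01691 = 42750 d
   = 42750 / 365 = 117 yr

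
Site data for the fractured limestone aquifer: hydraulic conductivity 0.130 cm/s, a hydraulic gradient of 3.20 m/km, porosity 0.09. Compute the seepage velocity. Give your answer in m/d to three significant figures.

K = 0.130 cm/s × 864 = 112.3 m/d
Darcy flux q = K·i = 112.3 × 0.0032 = 0.3594 m/d
Seepage velocity v = q / n = 0.3594 / 0.09 = 3.994 m/d

3.99 m/d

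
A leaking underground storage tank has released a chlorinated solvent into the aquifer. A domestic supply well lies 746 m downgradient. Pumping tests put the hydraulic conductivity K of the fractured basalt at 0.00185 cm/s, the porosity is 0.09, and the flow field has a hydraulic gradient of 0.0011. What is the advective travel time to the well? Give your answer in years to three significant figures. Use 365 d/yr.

K = 0.00185 cm/s × 864 = 1.598 m/d
Specific discharge q = 1.598 × 0.0011 = 0.001758 m/d
v_s = q/n_e = 0.001758/0.09 = 0.01954 m/d
t = L / v = 746 / 0.01954 = 38190 d
   = 38190 / 365 = 105 yr

105 years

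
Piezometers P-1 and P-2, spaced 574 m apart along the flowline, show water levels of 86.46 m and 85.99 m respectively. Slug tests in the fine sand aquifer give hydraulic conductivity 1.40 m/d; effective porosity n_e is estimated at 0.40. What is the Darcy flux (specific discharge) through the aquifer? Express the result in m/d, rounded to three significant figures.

0.00115 m/d

Hydraulic gradient i = (86.46 − 85.99) / 574 = 0.47 / 574 = 8.188e-4
Specific discharge q = 1.40 × 8.188e-4 = 0.001146 m/d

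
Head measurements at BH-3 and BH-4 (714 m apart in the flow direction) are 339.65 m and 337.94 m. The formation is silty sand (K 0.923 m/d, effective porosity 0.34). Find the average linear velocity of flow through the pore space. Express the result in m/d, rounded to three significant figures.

Hydraulic gradient i = (339.65 − 337.94) / 714 = 1.71 / 714 = 0.002395
Specific discharge q = 0.923 × 0.002395 = 0.002211 m/d
Average linear velocity = 0.002211 / 0.34 = 0.006502 m/d

0.00650 m/d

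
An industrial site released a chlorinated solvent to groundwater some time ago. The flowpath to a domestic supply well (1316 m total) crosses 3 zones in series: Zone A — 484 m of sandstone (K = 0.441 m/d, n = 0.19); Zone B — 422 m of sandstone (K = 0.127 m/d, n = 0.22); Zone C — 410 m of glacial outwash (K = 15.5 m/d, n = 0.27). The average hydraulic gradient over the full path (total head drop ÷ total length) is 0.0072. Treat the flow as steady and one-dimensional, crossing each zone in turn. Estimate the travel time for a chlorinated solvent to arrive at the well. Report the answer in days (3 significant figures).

139000 days

Continuity: the same q passes through each zone, so ΔH = q·Σ(L_j/K_j) — the zones act as resistances in series.
Σ(L/K) = 484/0.441 + 422/0.127 + 410/15.5 = 1098 + 3323 + 26.45 = 4447 d
K_eq = L_total / Σ(L/K) = 1316 / 4447 = 0.2959 m/d
q = K_eq · i = 0.2959 × 0.0072 = 0.002131 m/d (same in every zone)
Zone A: v = q/n = 0.002131/0.19 = 0.01121 m/d → t_A = 484/0.01121 = 43160 d
Zone B: v = q/n = 0.002131/0.22 = 0.009685 m/d → t_B = 422/0.009685 = 43570 d
Zone C: v = q/n = 0.002131/0.27 = 0.007892 m/d → t_C = 410/0.007892 = 51950 d
Total t = 43160 + 43570 + 51950 = 138700 d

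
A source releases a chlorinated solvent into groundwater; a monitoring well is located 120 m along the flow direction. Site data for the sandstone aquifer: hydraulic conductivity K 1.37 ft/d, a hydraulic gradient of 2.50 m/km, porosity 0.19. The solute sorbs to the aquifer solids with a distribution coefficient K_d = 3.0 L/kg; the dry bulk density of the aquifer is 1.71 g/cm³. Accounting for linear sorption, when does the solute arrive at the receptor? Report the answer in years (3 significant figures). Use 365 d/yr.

K = 1.37 ft/d × 0.3048 = 0.4176 m/d
Darcy flux q = K·i = 0.4176 × 0.0025 = 0.001044 m/d
Average linear velocity = 0.001044 / 0.19 = 0.005494 m/d
Retardation R = 1 + ρ_b·K_d/n = 1 + 1.71×3.0/0.19 = 28.00
Contaminant velocity v_c = v/R = 0.005494/28.00 = 1.962e-4 m/d
t = L/v_c = 120/1.962e-4 = 611500 d
   = 611500/365 = 1680 yr

1680 years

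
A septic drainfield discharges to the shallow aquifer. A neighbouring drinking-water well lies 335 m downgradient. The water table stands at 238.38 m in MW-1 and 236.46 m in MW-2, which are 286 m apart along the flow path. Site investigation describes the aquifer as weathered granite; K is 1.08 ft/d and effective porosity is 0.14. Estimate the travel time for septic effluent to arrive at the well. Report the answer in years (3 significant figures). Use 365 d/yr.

Hydraulic gradient i = (238.38 − 236.46) / 286 = 1.92 / 286 = 0.006713
K = 1.08 ft/d × 0.3048 = 0.3292 m/d
q = Ki = 0.3292 × 0.006713 = 0.002210 m/d
v = Ki/n = 0.3292·0.006713/0.14 = 0.01579 m/d
t = L / v = 335 / 0.01579 = 21220 d
   = 21220 / 365 = 58.1 yr

58.1 years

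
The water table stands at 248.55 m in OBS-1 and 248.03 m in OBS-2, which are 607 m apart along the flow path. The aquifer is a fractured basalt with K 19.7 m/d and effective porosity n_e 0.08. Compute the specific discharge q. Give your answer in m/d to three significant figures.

Hydraulic gradient i = (248.55 − 248.03) / 607 = 0.52 / 607 = 8.567e-4
Specific discharge q = 19.7 × 8.567e-4 = 0.01688 m/d

0.0169 m/d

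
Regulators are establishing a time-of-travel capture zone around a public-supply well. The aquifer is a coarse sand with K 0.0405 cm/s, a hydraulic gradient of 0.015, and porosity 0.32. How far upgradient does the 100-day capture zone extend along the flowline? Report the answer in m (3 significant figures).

164 m

K = 0.0405 cm/s × 864 = 34.99 m/d
q = Ki = 34.99 × 0.015 = 0.5249 m/d
v = Ki/n = 34.99·0.015/0.32 = 1.640 m/d
L = v × T = 1.640 × 100 = 164.0 m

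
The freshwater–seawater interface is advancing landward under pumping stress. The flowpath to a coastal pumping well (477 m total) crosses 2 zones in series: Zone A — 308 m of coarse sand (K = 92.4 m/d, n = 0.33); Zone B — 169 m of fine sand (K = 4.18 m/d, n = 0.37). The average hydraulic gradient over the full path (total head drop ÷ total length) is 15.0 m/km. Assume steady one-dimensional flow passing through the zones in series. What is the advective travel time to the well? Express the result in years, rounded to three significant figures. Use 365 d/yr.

2.75 years

Continuity: the same q passes through each zone, so ΔH = q·Σ(L_j/K_j) — the zones act as resistances in series.
Σ(L/K) = 308/92.4 + 169/4.18 = 3.333 + 40.43 = 43.76 d
K_eq = L_total / Σ(L/K) = 477 / 43.76 = 10.90 m/d
q = K_eq · i = 10.90 × 0.015 = 0.1635 m/d (same in every zone)
Zone A: v = q/n = 0.1635/0.33 = 0.4954 m/d → t_A = 308/0.4954 = 621.7 d
Zone B: v = q/n = 0.1635/0.37 = 0.4419 m/d → t_B = 169/0.4419 = 382.5 d
Total t = 621.7 + 382.5 = 1004 d
   = 1004 / 365 = 2.75 yr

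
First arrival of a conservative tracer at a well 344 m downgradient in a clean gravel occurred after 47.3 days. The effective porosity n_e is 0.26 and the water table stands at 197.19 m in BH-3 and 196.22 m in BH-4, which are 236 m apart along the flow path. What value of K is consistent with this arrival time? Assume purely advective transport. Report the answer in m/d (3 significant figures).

460 m/d

Hydraulic gradient i = (197.19 − 196.22) / 236 = 0.97 / 236 = 0.004110
v = L / t = 344 / 47.3 = 7.273 m/d
K = v · n / i = 7.273 × 0.26 / 0.004110 = 460 m/d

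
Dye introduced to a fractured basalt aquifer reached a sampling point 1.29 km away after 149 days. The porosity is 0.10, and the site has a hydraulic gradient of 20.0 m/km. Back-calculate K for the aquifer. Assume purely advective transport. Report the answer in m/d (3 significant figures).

43.3 m/d

L = 1.29 km = 1290 m
v = L / t = 1290 / 149 = 8.658 m/d
K = v · n / i = 8.658 × 0.10 / 0.020 = 43.3 m/d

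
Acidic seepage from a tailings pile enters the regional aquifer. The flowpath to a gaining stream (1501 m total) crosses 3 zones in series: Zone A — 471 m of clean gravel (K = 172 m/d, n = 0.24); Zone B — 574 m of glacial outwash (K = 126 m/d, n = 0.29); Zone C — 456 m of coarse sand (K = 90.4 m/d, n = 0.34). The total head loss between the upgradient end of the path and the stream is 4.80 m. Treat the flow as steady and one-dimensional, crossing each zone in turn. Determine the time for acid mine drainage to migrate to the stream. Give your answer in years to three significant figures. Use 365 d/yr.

3.06 years

Continuity: the same q passes through each zone, so ΔH = q·Σ(L_j/K_j) — the zones act as resistances in series.
Σ(L/K) = 471/172 + 574/126 + 456/90.4 = 2.738 + 4.556 + 5.044 = 12.34 d
q = ΔH / Σ(L/K) = 4.80 / 12.34 = 0.3890 m/d (same in every zone)
Zone A: v = q/n = 0.3890/0.24 = 1.621 m/d → t_A = 471/1.621 = 290.6 d
Zone B: v = q/n = 0.3890/0.29 = 1.342 m/d → t_B = 574/1.342 = 427.9 d
Zone C: v = q/n = 0.3890/0.34 = 1.144 m/d → t_C = 456/1.144 = 398.5 d
Total t = 290.6 + 427.9 + 398.5 = 1117 d
   = 1117 / 365 = 3.06 yr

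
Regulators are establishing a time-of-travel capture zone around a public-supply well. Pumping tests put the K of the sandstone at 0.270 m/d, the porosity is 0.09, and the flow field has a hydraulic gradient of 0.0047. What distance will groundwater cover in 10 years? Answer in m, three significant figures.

51.5 m

q = Ki = 0.270 × 0.0047 = 0.001269 m/d
Average linear velocity = 0.001269 / 0.09 = 0.01410 m/d
T = 10 yr × 365 = 3650 d
L = v × T = 0.01410 × 3650 = 51.47 m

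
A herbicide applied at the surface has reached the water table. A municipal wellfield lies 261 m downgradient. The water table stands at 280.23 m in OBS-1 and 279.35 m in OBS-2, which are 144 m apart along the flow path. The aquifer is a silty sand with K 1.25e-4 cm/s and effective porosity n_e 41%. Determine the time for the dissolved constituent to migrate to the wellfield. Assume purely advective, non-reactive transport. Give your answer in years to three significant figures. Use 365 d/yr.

444 years

Hydraulic gradient i = (280.23 − 279.35) / 144 = 0.88 / 144 = 0.006111
K = 1.25e-4 cm/s × 864 = 0.1080 m/d
Specific discharge q = 0.1080 × 0.006111 = 6.600e-4 m/d
Seepage velocity v = q / n = 6.600e-4 / 0.41 = 0.001610 m/d
t = L / v = 261 / 0.001610 = 162100 d
   = 162100 / 365 = 444 yr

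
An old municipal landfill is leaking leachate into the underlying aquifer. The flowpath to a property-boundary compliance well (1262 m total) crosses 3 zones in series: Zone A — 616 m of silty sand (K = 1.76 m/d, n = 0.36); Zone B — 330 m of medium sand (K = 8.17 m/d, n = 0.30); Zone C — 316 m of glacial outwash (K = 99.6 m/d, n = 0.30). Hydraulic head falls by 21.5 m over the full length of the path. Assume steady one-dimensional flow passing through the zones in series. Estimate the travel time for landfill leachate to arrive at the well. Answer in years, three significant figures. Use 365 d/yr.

20.8 years

Continuity: the same q passes through each zone, so ΔH = q·Σ(L_j/K_j) — the zones act as resistances in series.
Σ(L/K) = 616/1.76 + 330/8.17 + 316/99.6 = 350.0 + 40.39 + 3.173 = 393.6 d
q = ΔH / Σ(L/K) = 21.5 / 393.6 = 0.05463 m/d (same in every zone)
Zone A: v = q/n = 0.05463/0.36 = 0.1517 m/d → t_A = 616/0.1517 = 4059 d
Zone B: v = q/n = 0.05463/0.30 = 0.1821 m/d → t_B = 330/0.1821 = 1812 d
Zone C: v = q/n = 0.05463/0.30 = 0.1821 m/d → t_C = 316/0.1821 = 1735 d
Total t = 4059 + 1812 + 1735 = 7607 d
   = 7607 / 365 = 20.8 yr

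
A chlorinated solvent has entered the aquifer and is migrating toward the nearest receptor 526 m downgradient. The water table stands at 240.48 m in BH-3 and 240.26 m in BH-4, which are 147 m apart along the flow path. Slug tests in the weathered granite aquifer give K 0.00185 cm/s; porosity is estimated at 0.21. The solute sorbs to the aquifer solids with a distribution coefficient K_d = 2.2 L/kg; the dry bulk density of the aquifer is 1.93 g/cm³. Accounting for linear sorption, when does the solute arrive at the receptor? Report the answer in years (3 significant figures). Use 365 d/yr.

Hydraulic gradient i = (240.48 − 240.26) / 147 = 0.22 / 147 = 0.001497
K = 0.00185 cm/s × 864 = 1.598 m/d
Darcy flux q = K·i = 1.598 × 0.001497 = 0.002392 m/d
Seepage velocity v = q / n = 0.002392 / 0.21 = 0.01139 m/d
Retardation R = 1 + ρ_b·K_d/n = 1 + 1.93×2.2/0.21 = 21.22
Contaminant velocity v_c = v/R = 0.01139/21.22 = 5.368e-4 m/d
t = L/v_c = 526/5.368e-4 = 979800 d
   = 979800/365 = 2680 yr

2680 years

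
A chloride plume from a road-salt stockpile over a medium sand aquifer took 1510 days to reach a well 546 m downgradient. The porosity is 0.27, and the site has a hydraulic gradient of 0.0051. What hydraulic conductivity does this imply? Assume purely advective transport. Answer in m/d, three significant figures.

v = L / t = 546 / 1510 = 0.3616 m/d
K = v · n / i = 0.3616 × 0.27 / 0.0051 = 19.1 m/d

19.1 m/d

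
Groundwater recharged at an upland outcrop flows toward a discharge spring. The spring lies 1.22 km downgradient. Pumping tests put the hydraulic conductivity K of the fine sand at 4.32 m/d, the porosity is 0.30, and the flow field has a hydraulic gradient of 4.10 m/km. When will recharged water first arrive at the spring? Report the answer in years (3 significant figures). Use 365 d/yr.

Darcy flux q = K·i = 4.32 × 0.0041 = 0.01771 m/d
v = Ki/n = 4.32·0.0041/0.30 = 0.05904 m/d
L = 1.22 km = 1220 m
t = L / v = 1220 / 0.05904 = 20660 d
   = 20660 / 365 = 56.6 yr

56.6 years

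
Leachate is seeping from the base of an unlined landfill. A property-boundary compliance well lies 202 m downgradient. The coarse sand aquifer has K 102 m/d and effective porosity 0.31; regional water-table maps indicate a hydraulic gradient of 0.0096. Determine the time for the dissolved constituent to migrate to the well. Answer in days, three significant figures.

64.0 days

Specific discharge q = 102 × 0.0096 = 0.9792 m/d
v_s = q/n_e = 0.9792/0.31 = 3.159 m/d
t = L / v = 202 / 3.159 = 63.95 d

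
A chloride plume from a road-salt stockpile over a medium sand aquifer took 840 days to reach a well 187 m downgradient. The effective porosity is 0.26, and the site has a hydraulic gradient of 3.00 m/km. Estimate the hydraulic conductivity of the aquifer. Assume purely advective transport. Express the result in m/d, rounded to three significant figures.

19.3 m/d

v = L / t = 187 / 840 = 0.2226 m/d
K = v · n / i = 0.2226 × 0.26 / 0.0030 = 19.3 m/d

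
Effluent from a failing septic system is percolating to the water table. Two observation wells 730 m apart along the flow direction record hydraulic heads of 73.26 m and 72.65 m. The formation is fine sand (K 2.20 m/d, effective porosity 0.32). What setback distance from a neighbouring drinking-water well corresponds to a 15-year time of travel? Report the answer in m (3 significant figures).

Hydraulic gradient i = (73.26 − 72.65) / 730 = 0.61 / 730 = 8.356e-4
Specific discharge q = 2.20 × 8.356e-4 = 0.001838 m/d
v_s = q/n_e = 0.001838/0.32 = 0.005745 m/d
T = 15 yr × 365 = 5475 d
L = v × T = 0.005745 × 5475 = 31.45 m

31.5 m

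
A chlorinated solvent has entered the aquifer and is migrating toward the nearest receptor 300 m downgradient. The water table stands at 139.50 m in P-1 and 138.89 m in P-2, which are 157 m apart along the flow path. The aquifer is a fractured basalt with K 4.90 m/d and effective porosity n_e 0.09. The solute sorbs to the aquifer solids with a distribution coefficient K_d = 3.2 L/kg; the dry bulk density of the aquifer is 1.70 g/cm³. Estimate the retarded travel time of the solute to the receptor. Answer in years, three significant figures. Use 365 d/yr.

239 years

Hydraulic gradient i = (139.50 − 138.89) / 157 = 0.61 / 157 = 0.003885
Darcy flux q = K·i = 4.90 × 0.003885 = 0.01904 m/d
v_s = q/n_e = 0.01904/0.09 = 0.2115 m/d
Retardation R = 1 + ρ_b·K_d/n = 1 + 1.70×3.2/0.09 = 61.44
Contaminant velocity v_c = v/R = 0.2115/61.44 = 0.003443 m/d
t = L/v_c = 300/0.003443 = 87140 d
   = 87140/365 = 239 yr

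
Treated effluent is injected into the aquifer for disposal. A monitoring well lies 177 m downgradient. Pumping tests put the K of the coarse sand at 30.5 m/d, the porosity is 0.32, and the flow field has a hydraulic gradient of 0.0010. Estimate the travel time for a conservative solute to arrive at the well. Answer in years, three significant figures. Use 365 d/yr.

5.09 years

Specific discharge q = 30.5 × 0.0010 = 0.03050 m/d
v_s = q/n_e = 0.03050/0.32 = 0.09531 m/d
t = L / v = 177 / 0.09531 = 1857 d
   = 1857 / 365 = 5.09 yr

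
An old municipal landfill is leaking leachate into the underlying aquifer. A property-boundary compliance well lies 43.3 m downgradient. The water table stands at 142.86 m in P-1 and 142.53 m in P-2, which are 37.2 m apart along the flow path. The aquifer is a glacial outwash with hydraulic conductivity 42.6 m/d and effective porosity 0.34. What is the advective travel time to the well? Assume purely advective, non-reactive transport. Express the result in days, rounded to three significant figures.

39.0 days

Hydraulic gradient i = (142.86 − 142.53) / 37.2 = 0.33 / 37.2 = 0.008871
Darcy flux q = K·i = 42.6 × 0.008871 = 0.3779 m/d
v_s = q/n_e = 0.3779/0.34 = 1.111 m/d
t = L / v = 43.3 / 1.111 = 38.96 d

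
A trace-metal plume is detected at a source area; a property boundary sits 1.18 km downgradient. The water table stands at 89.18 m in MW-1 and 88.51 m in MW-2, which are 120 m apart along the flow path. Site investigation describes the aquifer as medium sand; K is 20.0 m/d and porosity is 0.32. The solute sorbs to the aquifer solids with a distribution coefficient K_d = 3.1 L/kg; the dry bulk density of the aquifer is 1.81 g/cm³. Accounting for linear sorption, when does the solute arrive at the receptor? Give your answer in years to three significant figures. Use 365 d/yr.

172 years

Hydraulic gradient i = (89.18 − 88.51) / 120 = 0.67 / 120 = 0.005583
Specific discharge q = 20.0 × 0.005583 = 0.1117 m/d
v = Ki/n = 20.0·0.005583/0.32 = 0.3490 m/d
Retardation R = 1 + ρ_b·K_d/n = 1 + 1.81×3.1/0.32 = 18.53
Contaminant velocity v_c = v/R = 0.3490/18.53 = 0.01883 m/d
L = 1.18 km = 1180 m
t = L/v_c = 1180/0.01883 = 62670 d
   = 62670/365 = 172 yr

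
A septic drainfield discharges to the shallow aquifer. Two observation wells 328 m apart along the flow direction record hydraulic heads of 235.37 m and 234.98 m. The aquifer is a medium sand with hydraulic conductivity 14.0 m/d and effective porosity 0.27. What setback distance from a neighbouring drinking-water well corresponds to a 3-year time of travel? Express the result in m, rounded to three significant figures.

Hydraulic gradient i = (235.37 − 234.98) / 328 = 0.39 / 328 = 0.001189
q = Ki = 14.0 × 0.001189 = 0.01665 m/d
v_s = q/n_e = 0.01665/0.27 = 0.06165 m/d
T = 3 yr × 365 = 1095 d
L = v × T = 0.06165 × 1095 = 67.51 m

67.5 m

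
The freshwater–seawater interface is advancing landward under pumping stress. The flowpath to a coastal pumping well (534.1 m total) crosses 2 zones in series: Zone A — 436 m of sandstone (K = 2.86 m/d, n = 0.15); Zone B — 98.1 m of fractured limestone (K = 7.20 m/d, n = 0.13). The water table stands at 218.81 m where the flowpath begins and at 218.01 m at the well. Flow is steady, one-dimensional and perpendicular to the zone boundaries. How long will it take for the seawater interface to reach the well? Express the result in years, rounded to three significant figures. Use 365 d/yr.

Total head drop ΔH = 218.81 − 218.01 = 0.80 m
Steady 1-D flow in series ⇒ the Darcy flux q is identical in every zone and the zone head losses add (resistances L/K in series).
Σ(L/K) = 436/2.86 + 98.1/7.20 = 152.4 + 13.62 = 166.1 d
q = ΔH / Σ(L/K) = 0.80 / 166.1 = 0.004817 m/d (same in every zone)
Zone A: v = q/n = 0.004817/0.15 = 0.03211 m/d → t_A = 436/0.03211 = 13580 d
Zone B: v = q/n = 0.004817/0.13 = 0.03706 m/d → t_B = 98.1/0.03706 = 2647 d
Total t = 13580 + 2647 = 16220 d
   = 16220 / 365 = 44.4 yr

44.4 years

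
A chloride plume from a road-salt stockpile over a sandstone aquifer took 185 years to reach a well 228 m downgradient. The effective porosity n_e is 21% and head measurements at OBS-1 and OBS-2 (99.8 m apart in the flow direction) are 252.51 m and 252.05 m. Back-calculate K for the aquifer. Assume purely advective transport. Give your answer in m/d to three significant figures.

Hydraulic gradient i = (252.51 − 252.05) / 99.8 = 0.46 / 99.8 = 0.004609
t = 185 years = 67530 d
v = L / t = 228 / 67530 = 0.003377 m/d
K = v · n / i = 0.003377 × 0.21 / 0.004609 = 0.154 m/d

0.154 m/d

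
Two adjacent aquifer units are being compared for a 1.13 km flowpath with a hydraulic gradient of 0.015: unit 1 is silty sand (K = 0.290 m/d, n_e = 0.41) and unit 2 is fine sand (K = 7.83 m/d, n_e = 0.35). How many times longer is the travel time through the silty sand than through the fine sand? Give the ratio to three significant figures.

31.6

Unit 1 (silty sand): v = 0.290×0.015/0.41 = 0.01061 m/d, t = 1130/0.01061 = 106500 d
Unit 2 (fine sand): v = 7.83×0.015/0.35 = 0.3356 m/d, t = 1130/0.3356 = 3367 d
t(silty sand) / t(fine sand) = 106500/3367 = 31.6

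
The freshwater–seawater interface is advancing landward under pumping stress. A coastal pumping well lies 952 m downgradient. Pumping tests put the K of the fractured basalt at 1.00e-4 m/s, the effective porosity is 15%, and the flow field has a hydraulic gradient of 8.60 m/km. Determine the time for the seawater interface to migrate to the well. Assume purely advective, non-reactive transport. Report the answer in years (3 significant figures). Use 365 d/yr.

5.27 years

K = 1.00e-4 m/s × 86400 s/d = 8.640 m/d
Specific discharge q = 8.640 × 0.0086 = 0.07430 m/d
Seepage velocity v = q / n = 0.07430 / 0.15 = 0.4954 m/d
t = L / v = 952 / 0.4954 = 1922 d
   = 1922 / 365 = 5.27 yr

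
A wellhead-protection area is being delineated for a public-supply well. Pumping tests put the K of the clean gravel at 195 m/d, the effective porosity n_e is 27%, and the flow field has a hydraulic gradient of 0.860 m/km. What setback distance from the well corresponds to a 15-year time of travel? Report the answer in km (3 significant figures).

q = Ki = 195 × 8.6e-4 = 0.1677 m/d
v_s = q/n_e = 0.1677/0.27 = 0.6211 m/d
T = 15 yr × 365 = 5475 d
L = v × T = 0.6211 × 5475 = 3401 m
   = 3.40 km

3.40 km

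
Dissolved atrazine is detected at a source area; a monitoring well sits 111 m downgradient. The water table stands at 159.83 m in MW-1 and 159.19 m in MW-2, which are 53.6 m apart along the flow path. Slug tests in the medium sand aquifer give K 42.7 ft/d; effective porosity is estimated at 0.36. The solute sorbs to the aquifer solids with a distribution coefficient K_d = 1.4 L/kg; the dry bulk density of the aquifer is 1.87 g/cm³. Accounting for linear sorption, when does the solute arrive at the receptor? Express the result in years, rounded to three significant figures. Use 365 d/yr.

Hydraulic gradient i = (159.83 − 159.19) / 53.6 = 0.64 / 53.6 = 0.01194
K = 42.7 ft/d × 0.3048 = 13.01 m/d
q = Ki = 13.01 × 0.01194 = 0.1554 m/d
Average linear velocity = 0.1554 / 0.36 = 0.4317 m/d
Retardation R = 1 + ρ_b·K_d/n = 1 + 1.87×1.4/0.36 = 8.272
Contaminant velocity v_c = v/R = 0.4317/8.272 = 0.05218 m/d
t = L/v_c = 111/0.05218 = 2127 d
   = 2127/365 = 5.83 yr

5.83 years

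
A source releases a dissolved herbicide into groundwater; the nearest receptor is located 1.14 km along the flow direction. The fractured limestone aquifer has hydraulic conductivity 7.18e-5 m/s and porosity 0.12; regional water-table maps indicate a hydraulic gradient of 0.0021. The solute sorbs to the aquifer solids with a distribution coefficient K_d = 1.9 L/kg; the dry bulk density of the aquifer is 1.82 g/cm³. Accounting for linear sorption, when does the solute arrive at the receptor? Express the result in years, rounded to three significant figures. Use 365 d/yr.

858 years

K = 7.18e-5 m/s × 86400 s/d = 6.204 m/d
Darcy flux q = K·i = 6.204 × 0.0021 = 0.01303 m/d
v = Ki/n = 6.204·0.0021/0.12 = 0.1086 m/d
Retardation R = 1 + ρ_b·K_d/n = 1 + 1.82×1.9/0.12 = 29.82
Contaminant velocity v_c = v/R = 0.1086/29.82 = 0.003641 m/d
L = 1.14 km = 1140 m
t = L/v_c = 1140/0.003641 = 313100 d
   = 313100/365 = 858 yr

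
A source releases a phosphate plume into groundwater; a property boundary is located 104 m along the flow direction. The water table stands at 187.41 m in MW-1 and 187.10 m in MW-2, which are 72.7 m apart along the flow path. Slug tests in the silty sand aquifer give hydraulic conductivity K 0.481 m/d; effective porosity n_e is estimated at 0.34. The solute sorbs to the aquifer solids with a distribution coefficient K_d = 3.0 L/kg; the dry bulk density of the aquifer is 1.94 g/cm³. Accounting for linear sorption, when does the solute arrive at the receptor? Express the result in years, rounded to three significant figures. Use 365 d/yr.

Hydraulic gradient i = (187.41 − 187.10) / 72.7 = 0.31 / 72.7 = 0.004264
q = Ki = 0.481 × 0.004264 = 0.002051 m/d
Average linear velocity = 0.002051 / 0.34 = 0.006032 m/d
Retardation R = 1 + ρ_b·K_d/n = 1 + 1.94×3.0/0.34 = 18.12
Contaminant velocity v_c = v/R = 0.006032/18.12 = 3.330e-4 m/d
t = L/v_c = 104/3.330e-4 = 312400 d
   = 312400/365 = 856 yr

856 years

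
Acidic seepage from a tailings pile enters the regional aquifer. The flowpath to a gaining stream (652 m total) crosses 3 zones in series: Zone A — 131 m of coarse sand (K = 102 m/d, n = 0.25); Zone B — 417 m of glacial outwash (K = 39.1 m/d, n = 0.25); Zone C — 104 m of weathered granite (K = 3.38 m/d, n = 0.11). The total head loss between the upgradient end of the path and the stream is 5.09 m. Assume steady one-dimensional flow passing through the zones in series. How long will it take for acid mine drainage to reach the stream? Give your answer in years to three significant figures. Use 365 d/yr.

Continuity: the same q passes through each zone, so ΔH = q·Σ(L_j/K_j) — the zones act as resistances in series.
Σ(L/K) = 131/102 + 417/39.1 + 104/3.38 = 1.284 + 10.66 + 30.77 = 42.72 d
q = ΔH / Σ(L/K) = 5.09 / 42.72 = 0.1192 m/d (same in every zone)
Zone A: v = q/n = 0.1192/0.25 = 0.4766 m/d → t_A = 131/0.4766 = 274.9 d
Zone B: v = q/n = 0.1192/0.25 = 0.4766 m/d → t_B = 417/0.4766 = 874.9 d
Zone C: v = q/n = 0.1192/0.11 = 1.083 m/d → t_C = 104/1.083 = 96.01 d
Total t = 274.9 + 874.9 + 96.01 = 1246 d
   = 1246 / 365 = 3.41 yr

3.41 years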